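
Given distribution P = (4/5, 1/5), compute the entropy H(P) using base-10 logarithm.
0.2173 dits

Shannon entropy is H(X) = -Σ p(x) log p(x).

For P = (4/5, 1/5):
H = -4/5 × log_10(4/5) -1/5 × log_10(1/5)
H = 0.2173 dits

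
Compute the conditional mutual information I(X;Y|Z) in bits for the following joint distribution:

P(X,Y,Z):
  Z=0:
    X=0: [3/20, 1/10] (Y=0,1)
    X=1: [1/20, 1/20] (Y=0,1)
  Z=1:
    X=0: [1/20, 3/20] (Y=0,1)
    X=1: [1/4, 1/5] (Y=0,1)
0.0411 bits

Conditional mutual information: I(X;Y|Z) = H(X|Z) + H(Y|Z) - H(X,Y|Z)

H(Z) = 0.9341
H(X,Z) = 1.8150 → H(X|Z) = 0.8809
H(Y,Z) = 1.9261 → H(Y|Z) = 0.9921
H(X,Y,Z) = 2.7660 → H(X,Y|Z) = 1.8319

I(X;Y|Z) = 0.8809 + 0.9921 - 1.8319 = 0.0411 bits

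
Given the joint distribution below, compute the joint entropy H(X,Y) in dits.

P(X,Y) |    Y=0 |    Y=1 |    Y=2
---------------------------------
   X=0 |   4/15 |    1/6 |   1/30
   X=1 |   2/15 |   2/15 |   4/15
0.7184 dits

Joint entropy is H(X,Y) = -Σ_{x,y} p(x,y) log p(x,y).

Summing over all non-zero entries:
H(X,Y) = -[4/15·log_10(4/15) + 1/6·log_10(1/6) + 1/30·log_10(1/30) + 2/15·log_10(2/15) + 2/15·log_10(2/15) + 4/15·log_10(4/15)]
H(X,Y) = 0.7184 dits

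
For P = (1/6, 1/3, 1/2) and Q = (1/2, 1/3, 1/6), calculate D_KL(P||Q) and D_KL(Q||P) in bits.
D_KL(P||Q) = 0.5283, D_KL(Q||P) = 0.5283

KL divergence is not symmetric: D_KL(P||Q) ≠ D_KL(Q||P) in general.

D_KL(P||Q) = 0.5283 bits
D_KL(Q||P) = 0.5283 bits

In this case they happen to be equal (to 4 decimal places).

This asymmetry is why KL divergence is not a true distance metric.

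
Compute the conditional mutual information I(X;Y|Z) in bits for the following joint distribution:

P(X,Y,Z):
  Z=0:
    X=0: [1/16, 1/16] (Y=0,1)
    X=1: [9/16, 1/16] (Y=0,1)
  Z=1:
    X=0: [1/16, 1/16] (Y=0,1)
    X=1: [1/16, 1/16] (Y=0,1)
0.0694 bits

Conditional mutual information: I(X;Y|Z) = H(X|Z) + H(Y|Z) - H(X,Y|Z)

H(Z) = 0.8113
H(X,Z) = 1.5488 → H(X|Z) = 0.7375
H(Y,Z) = 1.5488 → H(Y|Z) = 0.7375
H(X,Y,Z) = 2.2169 → H(X,Y|Z) = 1.4056

I(X;Y|Z) = 0.7375 + 0.7375 - 1.4056 = 0.0694 bits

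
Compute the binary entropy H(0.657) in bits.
0.9277 bits

The binary entropy function is:
H(p) = -p log(p) - (1-p) log(1-p)

H(0.657) = -0.657 × log_2(0.657) - 0.343 × log_2(0.343)
H(0.657) = 0.9277 bits

Note: Binary entropy is maximized at p=0.5 (H=1 bit) and minimized at p=0 or p=1 (H=0).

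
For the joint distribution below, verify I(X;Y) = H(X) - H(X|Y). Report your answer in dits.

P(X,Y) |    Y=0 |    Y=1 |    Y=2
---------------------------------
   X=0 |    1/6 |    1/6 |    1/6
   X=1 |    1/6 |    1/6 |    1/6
I(X;Y) = 0.0000 dits

Mutual information has multiple equivalent forms:
- I(X;Y) = H(X) - H(X|Y)
- I(X;Y) = H(Y) - H(Y|X)
- I(X;Y) = H(X) + H(Y) - H(X,Y)

Computing all quantities:
H(X) = 0.3010, H(Y) = 0.4771, H(X,Y) = 0.7782
H(X|Y) = 0.3010, H(Y|X) = 0.4771

Verification:
H(X) - H(X|Y) = 0.3010 - 0.3010 = 0.0000
H(Y) - H(Y|X) = 0.4771 - 0.4771 = 0.0000
H(X) + H(Y) - H(X,Y) = 0.3010 + 0.4771 - 0.7782 = 0.0000

All forms give I(X;Y) = 0.0000 dits. ✓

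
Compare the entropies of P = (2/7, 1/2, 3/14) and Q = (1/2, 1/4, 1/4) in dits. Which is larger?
Q

Computing entropies in dits:
H(P) = 0.4493
H(Q) = 0.4515

Distribution Q has higher entropy.

Intuition: The distribution closer to uniform (more spread out) has higher entropy.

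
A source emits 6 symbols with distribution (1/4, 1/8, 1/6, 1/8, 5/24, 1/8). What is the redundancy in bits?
0.0577 bits

Redundancy measures how far a source is from maximum entropy:
R = H_max - H(X)

Maximum entropy for 6 symbols: H_max = log_2(6) = 2.5850 bits
Actual entropy: H(X) = 2.5273 bits
Redundancy: R = 2.5850 - 2.5273 = 0.0577 bits

This redundancy represents potential for compression: the source could be compressed by 0.0577 bits per symbol.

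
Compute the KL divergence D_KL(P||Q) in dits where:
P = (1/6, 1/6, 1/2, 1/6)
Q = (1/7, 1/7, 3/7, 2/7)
0.0168 dits

KL divergence: D_KL(P||Q) = Σ p(x) log(p(x)/q(x))

Computing term by term:
  x=0: 1/6 × log_10[(1/6)/(1/7)] = 1/6 × 0.0669 = 0.0112
  x=1: 1/6 × log_10[(1/6)/(1/7)] = 1/6 × 0.0669 = 0.0112
  x=2: 1/2 × log_10[(1/2)/(3/7)] = 1/2 × 0.0669 = 0.0335
  x=3: 1/6 × log_10[(1/6)/(2/7)] = 1/6 × -0.2341 = -0.0390

D_KL(P||Q) = 0.0168 dits

Note: KL divergence is always non-negative and equals 0 iff P = Q.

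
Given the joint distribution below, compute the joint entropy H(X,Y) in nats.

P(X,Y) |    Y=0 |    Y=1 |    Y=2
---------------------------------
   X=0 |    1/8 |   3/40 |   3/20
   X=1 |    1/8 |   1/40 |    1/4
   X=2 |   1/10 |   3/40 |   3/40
2.0563 nats

Joint entropy is H(X,Y) = -Σ_{x,y} p(x,y) log p(x,y).

Summing over all non-zero entries:
H(X,Y) = -[1/8·log_e(1/8) + 3/40·log_e(3/40) + 3/20·log_e(3/20) + 1/8·log_e(1/8) + 1/40·log_e(1/40) + 1/4·log_e(1/4) + 1/10·log_e(1/10) + 3/40·log_e(3/40) + 3/40·log_e(3/40)]
H(X,Y) = 2.0563 nats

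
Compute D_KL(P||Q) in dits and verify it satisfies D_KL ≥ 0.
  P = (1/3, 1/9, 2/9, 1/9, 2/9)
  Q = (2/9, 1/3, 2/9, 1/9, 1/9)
0.0726 dits

KL divergence satisfies the Gibbs inequality: D_KL(P||Q) ≥ 0 for all distributions P, Q.

D_KL(P||Q) = Σ p(x) log(p(x)/q(x))
Term by term:
  x=0: 1/3 × log_10[(1/3)/(2/9)] = 0.0587
  x=1: 1/9 × log_10[(1/9)/(1/3)] = -0.0530
  x=2: 2/9 × log_10[(2/9)/(2/9)] = 0.0000
  x=3: 1/9 × log_10[(1/9)/(1/9)] = 0.0000
  x=4: 2/9 × log_10[(2/9)/(1/9)] = 0.0669
D_KL(P||Q) = 0.0726 dits

D_KL(P||Q) = 0.0726 ≥ 0 ✓

This non-negativity is a fundamental property: relative entropy cannot be negative because it measures how different Q is from P.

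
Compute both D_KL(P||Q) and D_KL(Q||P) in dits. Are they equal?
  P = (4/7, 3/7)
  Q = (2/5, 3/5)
D_KL(P||Q) = 0.0259, D_KL(Q||P) = 0.0257

KL divergence is not symmetric: D_KL(P||Q) ≠ D_KL(Q||P) in general.

D_KL(P||Q) = 0.0259 dits
D_KL(Q||P) = 0.0257 dits

No, they are not equal!

This asymmetry is why KL divergence is not a true distance metric.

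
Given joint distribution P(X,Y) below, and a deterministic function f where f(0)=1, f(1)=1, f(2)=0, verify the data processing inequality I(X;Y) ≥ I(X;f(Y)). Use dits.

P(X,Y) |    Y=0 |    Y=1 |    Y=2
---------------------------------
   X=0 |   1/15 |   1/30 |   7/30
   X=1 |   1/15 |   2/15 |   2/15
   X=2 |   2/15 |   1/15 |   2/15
I(X;Y) = 0.0296, I(X;f(Y)) = 0.0177, inequality holds: 0.0296 ≥ 0.0177

Data Processing Inequality: For any Markov chain X → Y → Z, we have I(X;Y) ≥ I(X;Z).

Here Z = f(Y) is a deterministic function of Y, forming X → Y → Z.

Original I(X;Y) = 0.0296 dits

After applying f:
P(X,Z) where Z=f(Y):
- P(X,Z=0) = P(X,Y=2)
- P(X,Z=1) = P(X,Y=0) + P(X,Y=1)

I(X;Z) = I(X;f(Y)) = 0.0177 dits

Verification: 0.0296 ≥ 0.0177 ✓

Information cannot be created by processing; the function f can only lose information about X.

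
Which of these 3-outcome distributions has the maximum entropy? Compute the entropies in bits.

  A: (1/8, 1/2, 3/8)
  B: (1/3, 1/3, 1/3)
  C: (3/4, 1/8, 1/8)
B

For a discrete distribution over n outcomes, entropy is maximized by the uniform distribution.

Computing entropies:
H(A) = 1.4056 bits
H(B) = 1.5850 bits
H(C) = 1.0613 bits

The uniform distribution (where all probabilities equal 1/3) achieves the maximum entropy of log_2(3) = 1.5850 bits.

Distribution B has the highest entropy.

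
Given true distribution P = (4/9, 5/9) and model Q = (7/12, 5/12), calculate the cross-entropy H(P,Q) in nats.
0.7259 nats

Cross-entropy: H(P,Q) = -Σ p(x) log q(x)

Alternatively: H(P,Q) = H(P) + D_KL(P||Q)
H(P) = 0.6870 nats
D_KL(P||Q) = 0.0390 nats

H(P,Q) = 0.6870 + 0.0390 = 0.7259 nats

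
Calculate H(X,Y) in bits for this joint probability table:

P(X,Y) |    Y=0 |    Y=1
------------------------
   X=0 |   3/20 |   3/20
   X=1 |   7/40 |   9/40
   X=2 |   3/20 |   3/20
2.5664 bits

Joint entropy is H(X,Y) = -Σ_{x,y} p(x,y) log p(x,y).

Summing over all non-zero entries:
H(X,Y) = -[3/20·log_2(3/20) + 3/20·log_2(3/20) + 7/40·log_2(7/40) + 9/40·log_2(9/40) + 3/20·log_2(3/20) + 3/20·log_2(3/20)]
H(X,Y) = 2.5664 bits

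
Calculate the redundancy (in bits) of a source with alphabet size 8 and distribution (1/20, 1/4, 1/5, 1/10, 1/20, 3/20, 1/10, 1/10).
0.1963 bits

Redundancy measures how far a source is from maximum entropy:
R = H_max - H(X)

Maximum entropy for 8 symbols: H_max = log_2(8) = 3.0000 bits
Actual entropy: H(X) = 2.8037 bits
Redundancy: R = 3.0000 - 2.8037 = 0.1963 bits

This redundancy represents potential for compression: the source could be compressed by 0.1963 bits per symbol.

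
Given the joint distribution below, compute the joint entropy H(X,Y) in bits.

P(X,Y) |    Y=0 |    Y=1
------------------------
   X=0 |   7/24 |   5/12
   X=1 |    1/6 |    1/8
1.8506 bits

Joint entropy is H(X,Y) = -Σ_{x,y} p(x,y) log p(x,y).

Summing over all non-zero entries:
H(X,Y) = -[7/24·log_2(7/24) + 5/12·log_2(5/12) + 1/6·log_2(1/6) + 1/8·log_2(1/8)]
H(X,Y) = 1.8506 bits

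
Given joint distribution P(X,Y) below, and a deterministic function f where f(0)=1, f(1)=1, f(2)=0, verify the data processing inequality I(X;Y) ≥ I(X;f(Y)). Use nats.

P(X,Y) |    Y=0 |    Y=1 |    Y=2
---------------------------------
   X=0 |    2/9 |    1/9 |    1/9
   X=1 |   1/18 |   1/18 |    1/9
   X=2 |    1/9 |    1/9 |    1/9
I(X;Y) = 0.0300, I(X;f(Y)) = 0.0204, inequality holds: 0.0300 ≥ 0.0204

Data Processing Inequality: For any Markov chain X → Y → Z, we have I(X;Y) ≥ I(X;Z).

Here Z = f(Y) is a deterministic function of Y, forming X → Y → Z.

Original I(X;Y) = 0.0300 nats

After applying f:
P(X,Z) where Z=f(Y):
- P(X,Z=0) = P(X,Y=2)
- P(X,Z=1) = P(X,Y=0) + P(X,Y=1)

I(X;Z) = I(X;f(Y)) = 0.0204 nats

Verification: 0.0300 ≥ 0.0204 ✓

Information cannot be created by processing; the function f can only lose information about X.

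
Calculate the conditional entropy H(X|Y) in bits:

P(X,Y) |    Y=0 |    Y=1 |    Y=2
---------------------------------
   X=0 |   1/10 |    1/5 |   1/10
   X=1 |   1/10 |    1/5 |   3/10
0.9245 bits

Using the chain rule: H(X|Y) = H(X,Y) - H(Y)

First, compute H(X,Y) = 2.4464 bits

Marginal P(Y) = (1/5, 2/5, 2/5)
H(Y) = 1.5219 bits

H(X|Y) = H(X,Y) - H(Y) = 2.4464 - 1.5219 = 0.9245 bits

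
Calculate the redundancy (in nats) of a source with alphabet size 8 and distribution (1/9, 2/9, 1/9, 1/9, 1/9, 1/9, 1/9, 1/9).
0.0362 nats

Redundancy measures how far a source is from maximum entropy:
R = H_max - H(X)

Maximum entropy for 8 symbols: H_max = log_e(8) = 2.0794 nats
Actual entropy: H(X) = 2.0432 nats
Redundancy: R = 2.0794 - 2.0432 = 0.0362 nats

This redundancy represents potential for compression: the source could be compressed by 0.0362 nats per symbol.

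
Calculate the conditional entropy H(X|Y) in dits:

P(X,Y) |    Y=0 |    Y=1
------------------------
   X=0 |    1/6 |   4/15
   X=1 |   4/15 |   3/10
0.2955 dits

Using the chain rule: H(X|Y) = H(X,Y) - H(Y)

First, compute H(X,Y) = 0.5927 dits

Marginal P(Y) = (13/30, 17/30)
H(Y) = 0.2972 dits

H(X|Y) = H(X,Y) - H(Y) = 0.5927 - 0.2972 = 0.2955 dits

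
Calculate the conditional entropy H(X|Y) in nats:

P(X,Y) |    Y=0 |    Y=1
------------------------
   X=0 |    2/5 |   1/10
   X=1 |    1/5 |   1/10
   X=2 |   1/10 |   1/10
0.9986 nats

Using the chain rule: H(X|Y) = H(X,Y) - H(Y)

First, compute H(X,Y) = 1.6094 nats

Marginal P(Y) = (7/10, 3/10)
H(Y) = 0.6109 nats

H(X|Y) = H(X,Y) - H(Y) = 1.6094 - 0.6109 = 0.9986 nats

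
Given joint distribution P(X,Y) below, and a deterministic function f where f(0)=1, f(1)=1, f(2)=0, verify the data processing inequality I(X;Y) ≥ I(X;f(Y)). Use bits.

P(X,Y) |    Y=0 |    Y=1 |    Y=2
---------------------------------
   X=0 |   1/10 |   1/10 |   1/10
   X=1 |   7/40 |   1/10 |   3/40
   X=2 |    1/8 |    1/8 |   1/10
I(X;Y) = 0.0179, I(X;f(Y)) = 0.0086, inequality holds: 0.0179 ≥ 0.0086

Data Processing Inequality: For any Markov chain X → Y → Z, we have I(X;Y) ≥ I(X;Z).

Here Z = f(Y) is a deterministic function of Y, forming X → Y → Z.

Original I(X;Y) = 0.0179 bits

After applying f:
P(X,Z) where Z=f(Y):
- P(X,Z=0) = P(X,Y=2)
- P(X,Z=1) = P(X,Y=0) + P(X,Y=1)

I(X;Z) = I(X;f(Y)) = 0.0086 bits

Verification: 0.0179 ≥ 0.0086 ✓

Information cannot be created by processing; the function f can only lose information about X.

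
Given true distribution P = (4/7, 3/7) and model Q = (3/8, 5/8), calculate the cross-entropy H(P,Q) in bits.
1.0992 bits

Cross-entropy: H(P,Q) = -Σ p(x) log q(x)

Alternatively: H(P,Q) = H(P) + D_KL(P||Q)
H(P) = 0.9852 bits
D_KL(P||Q) = 0.1140 bits

H(P,Q) = 0.9852 + 0.1140 = 1.0992 bits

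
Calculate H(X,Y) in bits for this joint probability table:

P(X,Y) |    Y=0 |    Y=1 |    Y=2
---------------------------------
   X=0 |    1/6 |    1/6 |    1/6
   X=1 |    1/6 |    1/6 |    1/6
2.5850 bits

Joint entropy is H(X,Y) = -Σ_{x,y} p(x,y) log p(x,y).

Summing over all non-zero entries:
H(X,Y) = -[1/6·log_2(1/6) + 1/6·log_2(1/6) + 1/6·log_2(1/6) + 1/6·log_2(1/6) + 1/6·log_2(1/6) + 1/6·log_2(1/6)]
H(X,Y) = 2.5850 bits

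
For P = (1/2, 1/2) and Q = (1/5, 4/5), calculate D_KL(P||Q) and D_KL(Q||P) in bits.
D_KL(P||Q) = 0.3219, D_KL(Q||P) = 0.2781

KL divergence is not symmetric: D_KL(P||Q) ≠ D_KL(Q||P) in general.

D_KL(P||Q) = 0.3219 bits
D_KL(Q||P) = 0.2781 bits

No, they are not equal!

This asymmetry is why KL divergence is not a true distance metric.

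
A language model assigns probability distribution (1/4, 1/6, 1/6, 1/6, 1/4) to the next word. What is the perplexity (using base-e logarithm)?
4.8990

Perplexity is e^H (or exp(H) for natural log).

First, H = -Σ p log p = 1.5890 nats
Perplexity = e^1.5890 = 4.8990

Interpretation: The model's uncertainty is equivalent to choosing uniformly among 4.9 options.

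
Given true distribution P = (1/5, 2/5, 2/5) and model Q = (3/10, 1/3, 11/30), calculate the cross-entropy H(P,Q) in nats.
1.0816 nats

Cross-entropy: H(P,Q) = -Σ p(x) log q(x)

Alternatively: H(P,Q) = H(P) + D_KL(P||Q)
H(P) = 1.0549 nats
D_KL(P||Q) = 0.0266 nats

H(P,Q) = 1.0549 + 0.0266 = 1.0816 nats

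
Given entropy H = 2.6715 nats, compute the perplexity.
14.4616

Perplexity is e^H (or exp(H) for natural log).

H = 2.6715 nats
Perplexity = e^2.6715 = 14.4616

Interpretation: The model's uncertainty is equivalent to choosing uniformly among 14.5 options.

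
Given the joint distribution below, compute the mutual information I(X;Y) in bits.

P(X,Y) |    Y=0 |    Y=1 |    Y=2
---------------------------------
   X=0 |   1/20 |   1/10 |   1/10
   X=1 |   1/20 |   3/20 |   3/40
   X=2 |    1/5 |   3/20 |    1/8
0.0560 bits

Mutual information: I(X;Y) = H(X) + H(Y) - H(X,Y)

Marginals:
P(X) = (1/4, 11/40, 19/40), H(X) = 1.5223 bits
P(Y) = (3/10, 2/5, 3/10), H(Y) = 1.5710 bits

Joint entropy: H(X,Y) = 3.0373 bits

I(X;Y) = 1.5223 + 1.5710 - 3.0373 = 0.0560 bits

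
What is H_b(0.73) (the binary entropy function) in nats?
0.5833 nats

The binary entropy function is:
H(p) = -p log(p) - (1-p) log(1-p)

H(0.73) = -0.73 × log_e(0.73) - 0.27 × log_e(0.27)
H(0.73) = 0.5833 nats

Note: Binary entropy is maximized at p=0.5 (H=1 bit) and minimized at p=0 or p=1 (H=0).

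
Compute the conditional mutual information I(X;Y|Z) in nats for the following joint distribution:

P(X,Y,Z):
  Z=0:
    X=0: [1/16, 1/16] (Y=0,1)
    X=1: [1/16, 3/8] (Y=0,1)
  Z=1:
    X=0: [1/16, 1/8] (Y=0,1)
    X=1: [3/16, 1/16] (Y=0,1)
0.0707 nats

Conditional mutual information: I(X;Y|Z) = H(X|Z) + H(Y|Z) - H(X,Y|Z)

H(Z) = 0.6853
H(X,Z) = 1.2820 → H(X|Z) = 0.5967
H(Y,Z) = 1.2820 → H(Y|Z) = 0.5967
H(X,Y,Z) = 1.8080 → H(X,Y|Z) = 1.1227

I(X;Y|Z) = 0.5967 + 0.5967 - 1.1227 = 0.0707 nats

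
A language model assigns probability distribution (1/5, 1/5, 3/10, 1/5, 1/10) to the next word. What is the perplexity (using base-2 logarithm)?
4.7451

Perplexity is 2^H (or exp(H) for natural log).

First, H = -Σ p log p = 2.2464 bits
Perplexity = 2^2.2464 = 4.7451

Interpretation: The model's uncertainty is equivalent to choosing uniformly among 4.7 options.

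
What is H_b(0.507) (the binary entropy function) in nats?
0.6930 nats

The binary entropy function is:
H(p) = -p log(p) - (1-p) log(1-p)

H(0.507) = -0.507 × log_e(0.507) - 0.493 × log_e(0.493)
H(0.507) = 0.6930 nats

Note: Binary entropy is maximized at p=0.5 (H=1 bit) and minimized at p=0 or p=1 (H=0).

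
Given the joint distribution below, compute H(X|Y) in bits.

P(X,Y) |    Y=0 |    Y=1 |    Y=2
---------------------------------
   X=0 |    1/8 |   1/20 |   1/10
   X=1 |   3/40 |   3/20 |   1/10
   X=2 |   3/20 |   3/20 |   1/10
1.5183 bits

Using the chain rule: H(X|Y) = H(X,Y) - H(Y)

First, compute H(X,Y) = 3.0996 bits

Marginal P(Y) = (7/20, 7/20, 3/10)
H(Y) = 1.5813 bits

H(X|Y) = H(X,Y) - H(Y) = 3.0996 - 1.5813 = 1.5183 bits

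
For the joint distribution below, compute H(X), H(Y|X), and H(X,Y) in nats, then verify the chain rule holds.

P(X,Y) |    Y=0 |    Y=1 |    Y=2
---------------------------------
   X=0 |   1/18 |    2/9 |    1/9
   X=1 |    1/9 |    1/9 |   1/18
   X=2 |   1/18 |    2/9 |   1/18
H(X,Y) = 2.0432, H(X) = 1.0893, H(Y|X) = 0.9539 (all in nats)

Chain rule: H(X,Y) = H(X) + H(Y|X)

Left side — joint entropy directly:
H(X,Y) = -Σ p(x,y) log p(x,y) = 2.0432 nats

Right side — compute H(Y|X) from the conditional distributions:
P(X) = (7/18, 5/18, 1/3), so H(X) = 1.0893 nats
H(Y|X) = Σ_x P(X=x) · H(Y|X=x):
  P(Y|X=0) = (1/7, 4/7, 2/7), H(Y|X=0) = 0.9557, weight P(X=0) = 7/18
  P(Y|X=1) = (2/5, 2/5, 1/5), H(Y|X=1) = 1.0549, weight P(X=1) = 5/18
  P(Y|X=2) = (1/6, 2/3, 1/6), H(Y|X=2) = 0.8676, weight P(X=2) = 1/3
H(Y|X) = 0.9539 nats

H(X) + H(Y|X) = 1.0893 + 0.9539 = 2.0432 nats

Both sides equal 2.0432 nats. ✓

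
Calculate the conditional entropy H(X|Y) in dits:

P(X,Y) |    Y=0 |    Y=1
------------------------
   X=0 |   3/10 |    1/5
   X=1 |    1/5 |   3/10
0.2923 dits

Using the chain rule: H(X|Y) = H(X,Y) - H(Y)

First, compute H(X,Y) = 0.5933 dits

Marginal P(Y) = (1/2, 1/2)
H(Y) = 0.3010 dits

H(X|Y) = H(X,Y) - H(Y) = 0.5933 - 0.3010 = 0.2923 dits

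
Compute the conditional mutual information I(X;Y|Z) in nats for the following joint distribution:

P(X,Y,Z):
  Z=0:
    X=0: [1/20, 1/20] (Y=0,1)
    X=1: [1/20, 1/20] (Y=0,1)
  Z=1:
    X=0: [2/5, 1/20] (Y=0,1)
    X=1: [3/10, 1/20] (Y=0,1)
0.0009 nats

Conditional mutual information: I(X;Y|Z) = H(X|Z) + H(Y|Z) - H(X,Y|Z)

H(Z) = 0.5004
H(X,Z) = 1.1873 → H(X|Z) = 0.6869
H(Y,Z) = 0.9404 → H(Y|Z) = 0.4400
H(X,Y,Z) = 1.6264 → H(X,Y|Z) = 1.1260

I(X;Y|Z) = 0.6869 + 0.4400 - 1.1260 = 0.0009 nats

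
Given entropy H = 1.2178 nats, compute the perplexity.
3.3797

Perplexity is e^H (or exp(H) for natural log).

H = 1.2178 nats
Perplexity = e^1.2178 = 3.3797

Interpretation: The model's uncertainty is equivalent to choosing uniformly among 3.4 options.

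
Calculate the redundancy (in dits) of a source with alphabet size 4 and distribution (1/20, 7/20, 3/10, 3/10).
0.0637 dits

Redundancy measures how far a source is from maximum entropy:
R = H_max - H(X)

Maximum entropy for 4 symbols: H_max = log_10(4) = 0.6021 dits
Actual entropy: H(X) = 0.5384 dits
Redundancy: R = 0.6021 - 0.5384 = 0.0637 dits

This redundancy represents potential for compression: the source could be compressed by 0.0637 dits per symbol.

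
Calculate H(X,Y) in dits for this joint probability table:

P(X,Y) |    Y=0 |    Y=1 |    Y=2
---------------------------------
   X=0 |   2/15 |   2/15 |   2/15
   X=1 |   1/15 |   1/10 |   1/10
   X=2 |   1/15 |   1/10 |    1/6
0.9365 dits

Joint entropy is H(X,Y) = -Σ_{x,y} p(x,y) log p(x,y).

Summing over all non-zero entries:
H(X,Y) = -[2/15·log_10(2/15) + 2/15·log_10(2/15) + 2/15·log_10(2/15) + 1/15·log_10(1/15) + 1/10·log_10(1/10) + 1/10·log_10(1/10) + 1/15·log_10(1/15) + 1/10·log_10(1/10) + 1/6·log_10(1/6)]
H(X,Y) = 0.9365 dits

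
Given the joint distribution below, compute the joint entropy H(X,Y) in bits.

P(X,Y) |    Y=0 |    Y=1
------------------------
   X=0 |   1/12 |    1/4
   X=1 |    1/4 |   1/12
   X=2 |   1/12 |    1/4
2.3962 bits

Joint entropy is H(X,Y) = -Σ_{x,y} p(x,y) log p(x,y).

Summing over all non-zero entries:
H(X,Y) = -[1/12·log_2(1/12) + 1/4·log_2(1/4) + 1/4·log_2(1/4) + 1/12·log_2(1/12) + 1/12·log_2(1/12) + 1/4·log_2(1/4)]
H(X,Y) = 2.3962 bits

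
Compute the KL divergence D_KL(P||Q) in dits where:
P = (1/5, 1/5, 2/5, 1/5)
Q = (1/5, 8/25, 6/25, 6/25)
0.0321 dits

KL divergence: D_KL(P||Q) = Σ p(x) log(p(x)/q(x))

Computing term by term:
  x=0: 1/5 × log_10[(1/5)/(1/5)] = 1/5 × 0.0000 = 0.0000
  x=1: 1/5 × log_10[(1/5)/(8/25)] = 1/5 × -0.2041 = -0.0408
  x=2: 2/5 × log_10[(2/5)/(6/25)] = 2/5 × 0.2218 = 0.0887
  x=3: 1/5 × log_10[(1/5)/(6/25)] = 1/5 × -0.0792 = -0.0158

D_KL(P||Q) = 0.0321 dits

Note: KL divergence is always non-negative and equals 0 iff P = Q.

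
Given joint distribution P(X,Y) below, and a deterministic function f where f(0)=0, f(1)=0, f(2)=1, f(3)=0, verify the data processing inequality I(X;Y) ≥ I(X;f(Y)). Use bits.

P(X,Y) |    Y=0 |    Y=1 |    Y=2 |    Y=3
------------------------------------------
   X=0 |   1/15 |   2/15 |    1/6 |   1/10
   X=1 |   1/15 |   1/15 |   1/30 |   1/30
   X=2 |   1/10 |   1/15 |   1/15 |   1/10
I(X;Y) = 0.0582, I(X;f(Y)) = 0.0272, inequality holds: 0.0582 ≥ 0.0272

Data Processing Inequality: For any Markov chain X → Y → Z, we have I(X;Y) ≥ I(X;Z).

Here Z = f(Y) is a deterministic function of Y, forming X → Y → Z.

Original I(X;Y) = 0.0582 bits

After applying f:
P(X,Z) where Z=f(Y):
- P(X,Z=0) = P(X,Y=0) + P(X,Y=1) + P(X,Y=3)
- P(X,Z=1) = P(X,Y=2)

I(X;Z) = I(X;f(Y)) = 0.0272 bits

Verification: 0.0582 ≥ 0.0272 ✓

Information cannot be created by processing; the function f can only lose information about X.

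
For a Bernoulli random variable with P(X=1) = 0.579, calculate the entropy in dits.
0.2956 dits

The binary entropy function is:
H(p) = -p log(p) - (1-p) log(1-p)

H(0.579) = -0.579 × log_10(0.579) - 0.421 × log_10(0.421)
H(0.579) = 0.2956 dits

Note: Binary entropy is maximized at p=0.5 (H=1 bit) and minimized at p=0 or p=1 (H=0).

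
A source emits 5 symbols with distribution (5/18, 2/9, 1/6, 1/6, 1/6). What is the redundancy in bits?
0.0339 bits

Redundancy measures how far a source is from maximum entropy:
R = H_max - H(X)

Maximum entropy for 5 symbols: H_max = log_2(5) = 2.3219 bits
Actual entropy: H(X) = 2.2880 bits
Redundancy: R = 2.3219 - 2.2880 = 0.0339 bits

This redundancy represents potential for compression: the source could be compressed by 0.0339 bits per symbol.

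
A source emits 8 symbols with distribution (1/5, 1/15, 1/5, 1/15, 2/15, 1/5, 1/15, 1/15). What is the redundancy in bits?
0.1774 bits

Redundancy measures how far a source is from maximum entropy:
R = H_max - H(X)

Maximum entropy for 8 symbols: H_max = log_2(8) = 3.0000 bits
Actual entropy: H(X) = 2.8226 bits
Redundancy: R = 3.0000 - 2.8226 = 0.1774 bits

This redundancy represents potential for compression: the source could be compressed by 0.1774 bits per symbol.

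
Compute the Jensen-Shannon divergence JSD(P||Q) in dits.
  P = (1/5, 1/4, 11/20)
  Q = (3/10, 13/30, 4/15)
0.0185 dits

Jensen-Shannon divergence is:
JSD(P||Q) = 0.5 × D_KL(P||M) + 0.5 × D_KL(Q||M)
where M = 0.5 × (P + Q) is the mixture distribution.

M = 0.5 × (1/5, 1/4, 11/20) + 0.5 × (3/10, 13/30, 4/15) = (1/4, 0.341667, 0.408333)

D_KL(P||M) = 0.0178 dits
D_KL(Q||M) = 0.0191 dits

JSD(P||Q) = 0.5 × 0.0178 + 0.5 × 0.0191 = 0.0185 dits

Unlike KL divergence, JSD is symmetric and bounded: 0 ≤ JSD ≤ log(2).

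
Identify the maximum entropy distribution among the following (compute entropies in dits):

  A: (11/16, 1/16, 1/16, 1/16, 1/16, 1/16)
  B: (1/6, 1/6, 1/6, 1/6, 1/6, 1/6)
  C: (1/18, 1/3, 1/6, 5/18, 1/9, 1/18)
B

For a discrete distribution over n outcomes, entropy is maximized by the uniform distribution.

Computing entropies:
H(A) = 0.4882 dits
H(B) = 0.7782 dits
H(C) = 0.6888 dits

The uniform distribution (where all probabilities equal 1/6) achieves the maximum entropy of log_10(6) = 0.7782 dits.

Distribution B has the highest entropy.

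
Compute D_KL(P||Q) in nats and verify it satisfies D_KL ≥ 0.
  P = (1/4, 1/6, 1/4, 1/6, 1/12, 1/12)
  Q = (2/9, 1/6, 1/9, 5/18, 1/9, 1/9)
0.0991 nats

KL divergence satisfies the Gibbs inequality: D_KL(P||Q) ≥ 0 for all distributions P, Q.

D_KL(P||Q) = Σ p(x) log(p(x)/q(x))
Term by term:
  x=0: 1/4 × log_e[(1/4)/(2/9)] = 0.0294
  x=1: 1/6 × log_e[(1/6)/(1/6)] = 0.0000
  x=2: 1/4 × log_e[(1/4)/(1/9)] = 0.2027
  x=3: 1/6 × log_e[(1/6)/(5/18)] = -0.0851
  x=4: 1/12 × log_e[(1/12)/(1/9)] = -0.0240
  x=5: 1/12 × log_e[(1/12)/(1/9)] = -0.0240
D_KL(P||Q) = 0.0991 nats

D_KL(P||Q) = 0.0991 ≥ 0 ✓

This non-negativity is a fundamental property: relative entropy cannot be negative because it measures how different Q is from P.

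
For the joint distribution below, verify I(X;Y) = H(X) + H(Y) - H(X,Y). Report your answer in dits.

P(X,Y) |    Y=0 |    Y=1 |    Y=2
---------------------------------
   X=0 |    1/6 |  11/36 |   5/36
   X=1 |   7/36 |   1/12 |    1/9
I(X;Y) = 0.0196 dits

Mutual information has multiple equivalent forms:
- I(X;Y) = H(X) - H(X|Y)
- I(X;Y) = H(Y) - H(Y|X)
- I(X;Y) = H(X) + H(Y) - H(X,Y)

Computing all quantities:
H(X) = 0.2902, H(Y) = 0.4698, H(X,Y) = 0.7403
H(X|Y) = 0.2706, H(Y|X) = 0.4501

Verification:
H(X) - H(X|Y) = 0.2902 - 0.2706 = 0.0196
H(Y) - H(Y|X) = 0.4698 - 0.4501 = 0.0196
H(X) + H(Y) - H(X,Y) = 0.2902 + 0.4698 - 0.7403 = 0.0196

All forms give I(X;Y) = 0.0196 dits. ✓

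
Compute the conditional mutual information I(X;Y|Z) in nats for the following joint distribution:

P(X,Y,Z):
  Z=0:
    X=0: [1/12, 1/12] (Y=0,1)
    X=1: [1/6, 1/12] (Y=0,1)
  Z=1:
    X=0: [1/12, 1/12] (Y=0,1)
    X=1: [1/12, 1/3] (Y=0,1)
0.0307 nats

Conditional mutual information: I(X;Y|Z) = H(X|Z) + H(Y|Z) - H(X,Y|Z)

H(Z) = 0.6792
H(X,Z) = 1.3086 → H(X|Z) = 0.6294
H(Y,Z) = 1.3086 → H(Y|Z) = 0.6294
H(X,Y,Z) = 1.9073 → H(X,Y|Z) = 1.2281

I(X;Y|Z) = 0.6294 + 0.6294 - 1.2281 = 0.0307 nats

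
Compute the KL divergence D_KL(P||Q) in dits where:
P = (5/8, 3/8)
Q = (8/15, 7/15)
0.0074 dits

KL divergence: D_KL(P||Q) = Σ p(x) log(p(x)/q(x))

Computing term by term:
  x=0: 5/8 × log_10[(5/8)/(8/15)] = 5/8 × 0.0689 = 0.0431
  x=1: 3/8 × log_10[(3/8)/(7/15)] = 3/8 × -0.0950 = -0.0356

D_KL(P||Q) = 0.0074 dits

Note: KL divergence is always non-negative and equals 0 iff P = Q.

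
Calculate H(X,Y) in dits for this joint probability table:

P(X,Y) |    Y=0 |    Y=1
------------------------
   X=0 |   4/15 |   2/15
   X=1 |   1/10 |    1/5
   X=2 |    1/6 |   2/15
0.7559 dits

Joint entropy is H(X,Y) = -Σ_{x,y} p(x,y) log p(x,y).

Summing over all non-zero entries:
H(X,Y) = -[4/15·log_10(4/15) + 2/15·log_10(2/15) + 1/10·log_10(1/10) + 1/5·log_10(1/5) + 1/6·log_10(1/6) + 2/15·log_10(2/15)]
H(X,Y) = 0.7559 dits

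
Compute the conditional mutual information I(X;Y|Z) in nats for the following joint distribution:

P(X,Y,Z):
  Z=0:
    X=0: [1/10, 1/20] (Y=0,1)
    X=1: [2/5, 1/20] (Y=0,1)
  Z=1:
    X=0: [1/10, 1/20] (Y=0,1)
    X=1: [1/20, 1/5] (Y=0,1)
0.0619 nats

Conditional mutual information: I(X;Y|Z) = H(X|Z) + H(Y|Z) - H(X,Y|Z)

H(Z) = 0.6730
H(X,Z) = 1.2750 → H(X|Z) = 0.6020
H(Y,Z) = 1.2080 → H(Y|Z) = 0.5350
H(X,Y,Z) = 1.7481 → H(X,Y|Z) = 1.0751

I(X;Y|Z) = 0.6020 + 0.5350 - 1.0751 = 0.0619 nats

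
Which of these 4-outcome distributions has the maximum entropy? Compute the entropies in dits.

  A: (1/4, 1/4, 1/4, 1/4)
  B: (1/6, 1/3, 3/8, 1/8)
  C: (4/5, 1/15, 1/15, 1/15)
A

For a discrete distribution over n outcomes, entropy is maximized by the uniform distribution.

Computing entropies:
H(A) = 0.6021 dits
H(B) = 0.5614 dits
H(C) = 0.3127 dits

The uniform distribution (where all probabilities equal 1/4) achieves the maximum entropy of log_10(4) = 0.6021 dits.

Distribution A has the highest entropy.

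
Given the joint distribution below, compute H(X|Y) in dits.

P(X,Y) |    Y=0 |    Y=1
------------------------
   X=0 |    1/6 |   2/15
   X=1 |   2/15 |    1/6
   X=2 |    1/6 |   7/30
0.4698 dits

Using the chain rule: H(X|Y) = H(X,Y) - H(Y)

First, compute H(X,Y) = 0.7699 dits

Marginal P(Y) = (7/15, 8/15)
H(Y) = 0.3001 dits

H(X|Y) = H(X,Y) - H(Y) = 0.7699 - 0.3001 = 0.4698 dits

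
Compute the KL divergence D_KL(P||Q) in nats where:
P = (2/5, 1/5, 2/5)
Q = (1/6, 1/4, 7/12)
0.1546 nats

KL divergence: D_KL(P||Q) = Σ p(x) log(p(x)/q(x))

Computing term by term:
  x=0: 2/5 × log_e[(2/5)/(1/6)] = 2/5 × 0.8755 = 0.3502
  x=1: 1/5 × log_e[(1/5)/(1/4)] = 1/5 × -0.2231 = -0.0446
  x=2: 2/5 × log_e[(2/5)/(7/12)] = 2/5 × -0.3773 = -0.1509

D_KL(P||Q) = 0.1546 nats

Note: KL divergence is always non-negative and equals 0 iff P = Q.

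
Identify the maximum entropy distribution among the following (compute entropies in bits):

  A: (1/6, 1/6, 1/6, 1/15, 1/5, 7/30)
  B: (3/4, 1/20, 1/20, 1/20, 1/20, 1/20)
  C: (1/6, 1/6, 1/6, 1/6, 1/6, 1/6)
C

For a discrete distribution over n outcomes, entropy is maximized by the uniform distribution.

Computing entropies:
H(A) = 2.5072 bits
H(B) = 1.3918 bits
H(C) = 2.5850 bits

The uniform distribution (where all probabilities equal 1/6) achieves the maximum entropy of log_2(6) = 2.5850 bits.

Distribution C has the highest entropy.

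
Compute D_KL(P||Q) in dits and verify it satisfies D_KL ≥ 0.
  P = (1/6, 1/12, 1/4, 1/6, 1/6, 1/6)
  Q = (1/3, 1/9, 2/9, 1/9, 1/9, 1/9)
0.0403 dits

KL divergence satisfies the Gibbs inequality: D_KL(P||Q) ≥ 0 for all distributions P, Q.

D_KL(P||Q) = Σ p(x) log(p(x)/q(x))
Term by term:
  x=0: 1/6 × log_10[(1/6)/(1/3)] = -0.0502
  x=1: 1/12 × log_10[(1/12)/(1/9)] = -0.0104
  x=2: 1/4 × log_10[(1/4)/(2/9)] = 0.0128
  x=3: 1/6 × log_10[(1/6)/(1/9)] = 0.0293
  x=4: 1/6 × log_10[(1/6)/(1/9)] = 0.0293
  x=5: 1/6 × log_10[(1/6)/(1/9)] = 0.0293
D_KL(P||Q) = 0.0403 dits

D_KL(P||Q) = 0.0403 ≥ 0 ✓

This non-negativity is a fundamental property: relative entropy cannot be negative because it measures how different Q is from P.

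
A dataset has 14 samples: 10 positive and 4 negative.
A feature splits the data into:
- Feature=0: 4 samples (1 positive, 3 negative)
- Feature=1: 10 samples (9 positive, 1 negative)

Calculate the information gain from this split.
0.2963 bits

Information Gain = H(Y) - H(Y|Feature)

Before split:
P(positive) = 10/14 = 0.7143
H(Y) = 0.8631 bits

After split:
Feature=0: H = 0.8113 bits (weight = 4/14)
Feature=1: H = 0.4690 bits (weight = 10/14)
H(Y|Feature) = (4/14)×0.8113 + (10/14)×0.4690 = 0.5668 bits

Information Gain = 0.8631 - 0.5668 = 0.2963 bits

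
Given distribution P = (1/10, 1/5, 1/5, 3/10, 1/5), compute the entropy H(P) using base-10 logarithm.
0.6762 dits

Shannon entropy is H(X) = -Σ p(x) log p(x).

For P = (1/10, 1/5, 1/5, 3/10, 1/5):
H = -1/10 × log_10(1/10) -1/5 × log_10(1/5) -1/5 × log_10(1/5) -3/10 × log_10(3/10) -1/5 × log_10(1/5)
H = 0.6762 dits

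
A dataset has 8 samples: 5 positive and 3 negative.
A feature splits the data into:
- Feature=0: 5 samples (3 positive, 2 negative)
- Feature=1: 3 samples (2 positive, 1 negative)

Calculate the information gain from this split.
0.0032 bits

Information Gain = H(Y) - H(Y|Feature)

Before split:
P(positive) = 5/8 = 0.6250
H(Y) = 0.9544 bits

After split:
Feature=0: H = 0.9710 bits (weight = 5/8)
Feature=1: H = 0.9183 bits (weight = 3/8)
H(Y|Feature) = (5/8)×0.9710 + (3/8)×0.9183 = 0.9512 bits

Information Gain = 0.9544 - 0.9512 = 0.0032 bits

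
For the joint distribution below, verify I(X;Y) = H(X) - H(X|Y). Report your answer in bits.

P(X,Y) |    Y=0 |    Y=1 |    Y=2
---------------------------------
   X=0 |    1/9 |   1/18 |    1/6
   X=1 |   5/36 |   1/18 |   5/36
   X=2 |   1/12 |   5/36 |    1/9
I(X;Y) = 0.0556 bits

Mutual information has multiple equivalent forms:
- I(X;Y) = H(X) - H(X|Y)
- I(X;Y) = H(Y) - H(Y|X)
- I(X;Y) = H(X) + H(Y) - H(X,Y)

Computing all quantities:
H(X) = 1.5850, H(Y) = 1.5546, H(X,Y) = 3.0840
H(X|Y) = 1.5294, H(Y|X) = 1.4990

Verification:
H(X) - H(X|Y) = 1.5850 - 1.5294 = 0.0556
H(Y) - H(Y|X) = 1.5546 - 1.4990 = 0.0556
H(X) + H(Y) - H(X,Y) = 1.5850 + 1.5546 - 3.0840 = 0.0556

All forms give I(X;Y) = 0.0556 bits. ✓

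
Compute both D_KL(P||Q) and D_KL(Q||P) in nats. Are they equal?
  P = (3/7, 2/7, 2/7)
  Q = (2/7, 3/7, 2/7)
D_KL(P||Q) = 0.0579, D_KL(Q||P) = 0.0579

KL divergence is not symmetric: D_KL(P||Q) ≠ D_KL(Q||P) in general.

D_KL(P||Q) = 0.0579 nats
D_KL(Q||P) = 0.0579 nats

In this case they happen to be equal (to 4 decimal places).

This asymmetry is why KL divergence is not a true distance metric.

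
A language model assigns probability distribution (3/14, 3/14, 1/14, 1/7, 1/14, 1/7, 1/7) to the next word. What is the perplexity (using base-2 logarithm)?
6.4958

Perplexity is 2^H (or exp(H) for natural log).

First, H = -Σ p log p = 2.6995 bits
Perplexity = 2^2.6995 = 6.4958

Interpretation: The model's uncertainty is equivalent to choosing uniformly among 6.5 options.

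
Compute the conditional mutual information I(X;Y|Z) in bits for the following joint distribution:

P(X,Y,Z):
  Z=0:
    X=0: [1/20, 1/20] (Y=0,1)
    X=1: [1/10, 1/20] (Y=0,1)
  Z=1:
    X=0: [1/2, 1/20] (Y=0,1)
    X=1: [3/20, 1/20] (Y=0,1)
0.0259 bits

Conditional mutual information: I(X;Y|Z) = H(X|Z) + H(Y|Z) - H(X,Y|Z)

H(Z) = 0.8113
H(X,Z) = 1.6815 → H(X|Z) = 0.8702
H(Y,Z) = 1.4789 → H(Y|Z) = 0.6676
H(X,Y,Z) = 2.3232 → H(X,Y|Z) = 1.5119

I(X;Y|Z) = 0.8702 + 0.6676 - 1.5119 = 0.0259 bits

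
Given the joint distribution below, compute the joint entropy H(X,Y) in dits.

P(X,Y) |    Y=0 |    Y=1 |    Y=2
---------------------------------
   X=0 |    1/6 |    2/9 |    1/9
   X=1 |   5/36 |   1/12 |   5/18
0.7444 dits

Joint entropy is H(X,Y) = -Σ_{x,y} p(x,y) log p(x,y).

Summing over all non-zero entries:
H(X,Y) = -[1/6·log_10(1/6) + 2/9·log_10(2/9) + 1/9·log_10(1/9) + 5/36·log_10(5/36) + 1/12·log_10(1/12) + 5/18·log_10(5/18)]
H(X,Y) = 0.7444 dits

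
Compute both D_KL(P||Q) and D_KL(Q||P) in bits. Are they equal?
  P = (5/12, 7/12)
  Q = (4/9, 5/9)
D_KL(P||Q) = 0.0023, D_KL(Q||P) = 0.0023

KL divergence is not symmetric: D_KL(P||Q) ≠ D_KL(Q||P) in general.

D_KL(P||Q) = 0.0023 bits
D_KL(Q||P) = 0.0023 bits

In this case they happen to be equal (to 4 decimal places).

This asymmetry is why KL divergence is not a true distance metric.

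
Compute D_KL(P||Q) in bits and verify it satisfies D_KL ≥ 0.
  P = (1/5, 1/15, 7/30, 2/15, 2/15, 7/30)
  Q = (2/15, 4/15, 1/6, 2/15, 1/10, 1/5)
0.2042 bits

KL divergence satisfies the Gibbs inequality: D_KL(P||Q) ≥ 0 for all distributions P, Q.

D_KL(P||Q) = Σ p(x) log(p(x)/q(x))
Term by term:
  x=0: 1/5 × log_2[(1/5)/(2/15)] = 0.1170
  x=1: 1/15 × log_2[(1/15)/(4/15)] = -0.1333
  x=2: 7/30 × log_2[(7/30)/(1/6)] = 0.1133
  x=3: 2/15 × log_2[(2/15)/(2/15)] = 0.0000
  x=4: 2/15 × log_2[(2/15)/(1/10)] = 0.0553
  x=5: 7/30 × log_2[(7/30)/(1/5)] = 0.0519
D_KL(P||Q) = 0.2042 bits

D_KL(P||Q) = 0.2042 ≥ 0 ✓

This non-negativity is a fundamental property: relative entropy cannot be negative because it measures how different Q is from P.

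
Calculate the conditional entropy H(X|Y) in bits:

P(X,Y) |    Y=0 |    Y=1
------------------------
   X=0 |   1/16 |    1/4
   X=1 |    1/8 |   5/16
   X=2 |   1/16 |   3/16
1.5409 bits

Using the chain rule: H(X|Y) = H(X,Y) - H(Y)

First, compute H(X,Y) = 2.3522 bits

Marginal P(Y) = (1/4, 3/4)
H(Y) = 0.8113 bits

H(X|Y) = H(X,Y) - H(Y) = 2.3522 - 0.8113 = 1.5409 bits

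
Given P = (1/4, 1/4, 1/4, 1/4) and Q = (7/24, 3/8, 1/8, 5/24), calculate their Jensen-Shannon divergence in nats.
0.0187 nats

Jensen-Shannon divergence is:
JSD(P||Q) = 0.5 × D_KL(P||M) + 0.5 × D_KL(Q||M)
where M = 0.5 × (P + Q) is the mixture distribution.

M = 0.5 × (1/4, 1/4, 1/4, 1/4) + 0.5 × (7/24, 3/8, 1/8, 5/24) = (0.270833, 5/16, 3/16, 0.229167)

D_KL(P||M) = 0.0179 nats
D_KL(Q||M) = 0.0194 nats

JSD(P||Q) = 0.5 × 0.0179 + 0.5 × 0.0194 = 0.0187 nats

Unlike KL divergence, JSD is symmetric and bounded: 0 ≤ JSD ≤ log(2).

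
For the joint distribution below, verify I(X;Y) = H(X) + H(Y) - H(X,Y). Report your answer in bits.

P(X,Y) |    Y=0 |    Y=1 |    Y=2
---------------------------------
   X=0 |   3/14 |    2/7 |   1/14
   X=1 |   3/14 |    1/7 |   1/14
I(X;Y) = 0.0202 bits

Mutual information has multiple equivalent forms:
- I(X;Y) = H(X) - H(X|Y)
- I(X;Y) = H(Y) - H(Y|X)
- I(X;Y) = H(X) + H(Y) - H(X,Y)

Computing all quantities:
H(X) = 0.9852, H(Y) = 1.4488, H(X,Y) = 2.4138
H(X|Y) = 0.9650, H(Y|X) = 1.4286

Verification:
H(X) - H(X|Y) = 0.9852 - 0.9650 = 0.0202
H(Y) - H(Y|X) = 1.4488 - 1.4286 = 0.0202
H(X) + H(Y) - H(X,Y) = 0.9852 + 1.4488 - 2.4138 = 0.0202

All forms give I(X;Y) = 0.0202 bits. ✓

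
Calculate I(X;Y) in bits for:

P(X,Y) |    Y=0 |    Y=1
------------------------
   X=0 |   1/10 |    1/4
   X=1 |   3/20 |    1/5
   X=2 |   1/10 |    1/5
0.0117 bits

Mutual information: I(X;Y) = H(X) + H(Y) - H(X,Y)

Marginals:
P(X) = (7/20, 7/20, 3/10), H(X) = 1.5813 bits
P(Y) = (7/20, 13/20), H(Y) = 0.9341 bits

Joint entropy: H(X,Y) = 2.5037 bits

I(X;Y) = 1.5813 + 0.9341 - 2.5037 = 0.0117 bits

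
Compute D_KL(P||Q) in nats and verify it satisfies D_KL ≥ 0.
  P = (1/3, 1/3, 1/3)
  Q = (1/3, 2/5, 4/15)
0.0136 nats

KL divergence satisfies the Gibbs inequality: D_KL(P||Q) ≥ 0 for all distributions P, Q.

D_KL(P||Q) = Σ p(x) log(p(x)/q(x))
Term by term:
  x=0: 1/3 × log_e[(1/3)/(1/3)] = 0.0000
  x=1: 1/3 × log_e[(1/3)/(2/5)] = -0.0608
  x=2: 1/3 × log_e[(1/3)/(4/15)] = 0.0744
D_KL(P||Q) = 0.0136 nats

D_KL(P||Q) = 0.0136 ≥ 0 ✓

This non-negativity is a fundamental property: relative entropy cannot be negative because it measures how different Q is from P.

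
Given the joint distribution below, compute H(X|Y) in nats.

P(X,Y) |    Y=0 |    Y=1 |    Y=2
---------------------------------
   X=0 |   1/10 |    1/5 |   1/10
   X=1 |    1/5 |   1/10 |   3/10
0.6068 nats

Using the chain rule: H(X|Y) = H(X,Y) - H(Y)

First, compute H(X,Y) = 1.6957 nats

Marginal P(Y) = (3/10, 3/10, 2/5)
H(Y) = 1.0889 nats

H(X|Y) = H(X,Y) - H(Y) = 1.6957 - 1.0889 = 0.6068 nats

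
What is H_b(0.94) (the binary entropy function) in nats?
0.2270 nats

The binary entropy function is:
H(p) = -p log(p) - (1-p) log(1-p)

H(0.94) = -0.94 × log_e(0.94) - 0.06 × log_e(0.06)
H(0.94) = 0.2270 nats

Note: Binary entropy is maximized at p=0.5 (H=1 bit) and minimized at p=0 or p=1 (H=0).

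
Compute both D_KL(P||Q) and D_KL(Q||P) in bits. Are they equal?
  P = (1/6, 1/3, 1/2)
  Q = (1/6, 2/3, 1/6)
D_KL(P||Q) = 0.4591, D_KL(Q||P) = 0.4025

KL divergence is not symmetric: D_KL(P||Q) ≠ D_KL(Q||P) in general.

D_KL(P||Q) = 0.4591 bits
D_KL(Q||P) = 0.4025 bits

No, they are not equal!

This asymmetry is why KL divergence is not a true distance metric.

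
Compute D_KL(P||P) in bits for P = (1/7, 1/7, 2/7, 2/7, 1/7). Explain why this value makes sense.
0.0000 bits

KL divergence satisfies the Gibbs inequality: D_KL(P||Q) ≥ 0 for all distributions P, Q.

D_KL(P||Q) = Σ p(x) log(p(x)/q(x))
Each term is p(x) × log_2(p(x)/p(x)) = p(x) × log_2(1) = 0, so the sum is 0.
D_KL(P||Q) = 0.0000 bits

When P = Q, the KL divergence is exactly 0, as there is no 'divergence' between identical distributions.

This non-negativity is a fundamental property: relative entropy cannot be negative because it measures how different Q is from P.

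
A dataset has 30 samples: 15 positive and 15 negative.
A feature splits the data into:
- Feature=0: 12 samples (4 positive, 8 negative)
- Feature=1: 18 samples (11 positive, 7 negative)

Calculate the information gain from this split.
0.0542 bits

Information Gain = H(Y) - H(Y|Feature)

Before split:
P(positive) = 15/30 = 0.5000
H(Y) = 1.0000 bits

After split:
Feature=0: H = 0.9183 bits (weight = 12/30)
Feature=1: H = 0.9641 bits (weight = 18/30)
H(Y|Feature) = (12/30)×0.9183 + (18/30)×0.9641 = 0.9458 bits

Information Gain = 1.0000 - 0.9458 = 0.0542 bits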